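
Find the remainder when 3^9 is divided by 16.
3

Use repeated squaring. Binary(9) = 1001. Walk through the bits of the exponent 9 left-to-right: at each bit after the leading one, square the running value, then multiply by 3 if the bit is 1 (always reducing mod 16):
  bit 1 = 1 (leading): start with 3.
  bit 2 = 0: square 3^2 = 9 (mod 16).
  bit 3 = 0: square 9^2 = 81 ≡ 1 (mod 16).
  bit 4 = 1: square 1^2 = 1; bit is 1, so multiply 1·3 = 3 (mod 16).
Final value: 3^9 ≡ 3 (mod 16).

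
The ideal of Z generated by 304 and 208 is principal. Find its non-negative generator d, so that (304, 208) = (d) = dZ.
(304, 208) = (16); d = 16

In the PID Z, (a, b) is generated by gcd(a, b). Compute gcd(304, 208) with the extended Euclidean algorithm, tracking rows (r, s, t) with s·304 + t·208 = r:
  row A: (304, 1, 0)   [1·304 + 0·208 = 304]
  row B: (208, 0, 1)   [0·304 + 1·208 = 208]
  304 = 1·208 + 96   → row C = row A − 1·row B = (96, 1, −1)   [check: 1·304 − 1·208 = 96]
  208 = 2·96 + 16   → row D = row B − 2·row C = (16, −2, 3)   [check: −2·304 + 3·208 = 16]
  96 = 6·16 + 0   → remainder 0, stop. gcd = 16 (last nonzero row D).
So gcd(304, 208) = 16, with Bézout identity −2·304 + 3·208 = 16. Containment (⊇): the Bézout identity exhibits 16 as an element of (304, 208), giving (16) ⊆ (304, 208). Containment (⊆): since 16 | 304 and 16 | 208 (304 = 16·19, 208 = 16·13), every Z-linear combination of 304 and 208 is divisible by 16, so (304, 208) ⊆ (16). Therefore (304, 208) = (16), d = 16.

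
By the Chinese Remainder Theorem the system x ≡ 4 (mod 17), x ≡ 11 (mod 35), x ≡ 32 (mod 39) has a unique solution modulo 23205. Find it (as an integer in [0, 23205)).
x ≡ 6311 (mod 23205); the representative in [0, 23205) is 6311

The moduli 17, 35, 39 are pairwise coprime, so by the CRT there is a unique solution mod 17·35·39 = 23205.
Solve by successive substitution. Start with x ≡ 4 (mod 17).
  Combine with x ≡ 11 (mod 35): write x = 4 + 17·t and require 4 + 17·t ≡ 11 (mod 35), i.e. 17·t ≡ 11 − 4 ≡ 7 (mod 35). Since 17^(−1) ≡ 33 (mod 35), t ≡ 33·7 ≡ 21 (mod 35). So x ≡ 4 + 17·21 = 361 (mod 595).
  Combine with x ≡ 32 (mod 39): write x = 361 + 595·t and require 361 + 595·t ≡ 32 (mod 39), i.e. 595·t ≡ 32 − 361 ≡ 22 (mod 39). Since 595^(−1) ≡ 4 (mod 39) (595 ≡ 10 (mod 39)), t ≡ 4·22 ≡ 10 (mod 39). So x ≡ 361 + 595·10 = 6311 (mod 23205).
Unique solution in [0, 23205): x = 6311.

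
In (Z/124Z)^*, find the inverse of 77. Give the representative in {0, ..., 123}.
77^(−1) ≡ 29 (mod 124)

Apply the extended Euclidean algorithm to (124, 77), tracking rows (r, s, t) with s·124 + t·77 = r. Each division r_prev = q·r_cur + r_new produces the new row as (previous row) − q·(current row):
  row A: (124, 1, 0)   [1·124 + 0·77 = 124]
  row B: (77, 0, 1)   [0·124 + 1·77 = 77]
  124 = 1·77 + 47   → row C = row A − 1·row B = (47, 1, −1)   [check: 1·124 − 1·77 = 47]
  77 = 1·47 + 30   → row D = row B − 1·row C = (30, −1, 2)   [check: −1·124 + 2·77 = 30]
  47 = 1·30 + 17   → row E = row C − 1·row D = (17, 2, −3)   [check: 2·124 − 3·77 = 17]
  30 = 1·17 + 13   → row F = row D − 1·row E = (13, −3, 5)   [check: −3·124 + 5·77 = 13]
  17 = 1·13 + 4   → row G = row E − 1·row F = (4, 5, −8)   [check: 5·124 − 8·77 = 4]
  13 = 3·4 + 1   → row H = row F − 3·row G = (1, −18, 29)   [check: −18·124 + 29·77 = 1]
  4 = 4·1 + 0   → remainder 0, stop. gcd = 1 (last nonzero row H).
The gcd is 1, so 77 is invertible mod 124. The last nonzero row gives −18·124 + 29·77 = 1, so t = 29. So 77^(−1) ≡ 29 (mod 124). Verify: 77 · 29 = 2233 ≡ 1 (mod 124). ✓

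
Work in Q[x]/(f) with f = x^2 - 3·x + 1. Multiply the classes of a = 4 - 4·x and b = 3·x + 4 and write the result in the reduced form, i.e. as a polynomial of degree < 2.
a · b ≡ 28 - 40·x (mod f(x))

First multiply in Q[x] without reducing: a · b = -12·x^2 - 4·x + 16. Now divide by f(x) = x^2 - 3·x + 1, eliminating the leading term at each step:
  leading term -12·x^2: subtract (-12)·f(x) = -12·x^2 + 36·x - 12, leaving 28 - 40·x
The degree is now < 2, so this is the remainder. Hence a · b ≡ 28 - 40·x in Q[x]/(f).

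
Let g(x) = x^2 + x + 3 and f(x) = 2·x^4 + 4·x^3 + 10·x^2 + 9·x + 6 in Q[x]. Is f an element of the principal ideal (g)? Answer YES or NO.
NO

In Q[x] the ideal (g) consists of all multiples of g, so f ∈ (g) iff g | f, i.e. iff the remainder of f on division by g is 0. Divide f by g (g is monic, so eliminate the leading term of the running remainder at each step):
  leading term 2·x^4: subtract (2·x^2)·g(x) = 2·x^4 + 2·x^3 + 6·x^2, leaving 2·x^3 + 4·x^2 + 9·x + 6
  leading term 2·x^3: subtract (2·x)·g(x) = 2·x^3 + 2·x^2 + 6·x, leaving 2·x^2 + 3·x + 6
  leading term 2·x^2: subtract (2)·g(x) = 2·x^2 + 2·x + 6, leaving x
The remainder r(x) = x ≠ 0 (and deg r < deg g), so g ∤ f, i.e. f ∉ (g).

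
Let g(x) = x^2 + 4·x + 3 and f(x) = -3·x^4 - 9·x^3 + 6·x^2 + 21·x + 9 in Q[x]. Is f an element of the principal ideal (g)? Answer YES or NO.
YES

In Q[x] the ideal (g) consists of all multiples of g, so f ∈ (g) iff g | f, i.e. iff the remainder of f on division by g is 0. Divide f by g (g is monic, so eliminate the leading term of the running remainder at each step):
  leading term -3·x^4: subtract (-3·x^2)·g(x) = -3·x^4 - 12·x^3 - 9·x^2, leaving 3·x^3 + 15·x^2 + 21·x + 9
  leading term 3·x^3: subtract (3·x)·g(x) = 3·x^3 + 12·x^2 + 9·x, leaving 3·x^2 + 12·x + 9
  leading term 3·x^2: subtract (3)·g(x) = 3·x^2 + 12·x + 9, leaving 0
The remainder is 0, so f(x) = g(x) · h(x) with h(x) = -3·x^2 + 3·x + 3. Hence g | f, i.e. f ∈ (g).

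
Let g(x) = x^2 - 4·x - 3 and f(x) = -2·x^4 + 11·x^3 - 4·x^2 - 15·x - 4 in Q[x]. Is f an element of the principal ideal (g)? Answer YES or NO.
NO

In Q[x] the ideal (g) consists of all multiples of g, so f ∈ (g) iff g | f, i.e. iff the remainder of f on division by g is 0. Divide f by g (g is monic, so eliminate the leading term of the running remainder at each step):
  leading term -2·x^4: subtract (-2·x^2)·g(x) = -2·x^4 + 8·x^3 + 6·x^2, leaving 3·x^3 - 10·x^2 - 15·x - 4
  leading term 3·x^3: subtract (3·x)·g(x) = 3·x^3 - 12·x^2 - 9·x, leaving 2·x^2 - 6·x - 4
  leading term 2·x^2: subtract (2)·g(x) = 2·x^2 - 8·x - 6, leaving 2·x + 2
The remainder r(x) = 2·x + 2 ≠ 0 (and deg r < deg g), so g ∤ f, i.e. f ∉ (g).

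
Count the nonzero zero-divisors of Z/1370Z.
Z/1370Z has 825 nonzero zero-divisors

In Z/1370Z each nonzero element is either a unit (gcd with 1370 is 1) or a zero-divisor (gcd > 1). The number of units is φ(1370): factorise 1370 = 2 · 5 · 137, so φ(1370) = (2 − 1) · (5 − 1) · (137 − 1) = 1 · 4 · 136 = 544. The nonzero elements number 1370 − 1 = 1369. Hence the nonzero zero-divisors number 1369 − 544 = 825.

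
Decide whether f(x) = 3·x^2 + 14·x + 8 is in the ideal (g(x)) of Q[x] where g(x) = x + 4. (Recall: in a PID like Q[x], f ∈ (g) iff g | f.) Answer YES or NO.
In Q[x] the ideal (g) consists of all multiples of g, so f ∈ (g) iff g | f, i.e. iff the remainder of f on division by g is 0. Divide f by g (g is monic, so eliminate the leading term of the running remainder at each step):
  leading term 3·x^2: subtract (3·x)·g(x) = 3·x^2 + 12·x, leaving 2·x + 8
  leading term 2·x: subtract (2)·g(x) = 2·x + 8, leaving 0
The remainder is 0, so f(x) = g(x) · h(x) with h(x) = 3·x + 2. Hence g | f, i.e. f ∈ (g).

Final answer: YES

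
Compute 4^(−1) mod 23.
Apply the extended Euclidean algorithm to (23, 4), tracking rows (r, s, t) with s·23 + t·4 = r. Each division r_prev = q·r_cur + r_new produces the new row as (previous row) − q·(current row):
  row A: (23, 1, 0)   [1·23 + 0·4 = 23]
  row B: (4, 0, 1)   [0·23 + 1·4 = 4]
  23 = 5·4 + 3   → row C = row A − 5·row B = (3, 1, −5)   [check: 1·23 − 5·4 = 3]
  4 = 1·3 + 1   → row D = row B − 1·row C = (1, −1, 6)   [check: −1·23 + 6·4 = 1]
  3 = 3·1 + 0   → remainder 0, stop. gcd = 1 (last nonzero row D).
The gcd is 1, so 4 is invertible mod 23. The last nonzero row gives −1·23 + 6·4 = 1, so t = 6. So 4^(−1) ≡ 6 (mod 23). Verify: 4 · 6 = 24 ≡ 1 (mod 23). ✓

Final answer: 4^(−1) ≡ 6 (mod 23)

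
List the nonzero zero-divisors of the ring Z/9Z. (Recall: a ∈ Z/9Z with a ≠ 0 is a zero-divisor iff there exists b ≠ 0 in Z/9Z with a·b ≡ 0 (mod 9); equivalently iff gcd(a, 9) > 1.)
nonzero zero-divisors of Z/9Z = {3, 6}

An element a ∈ Z/9Z (with a ≠ 0) is a zero-divisor iff gcd(a, 9) > 1 (because a is a unit precisely when gcd(a, n) = 1, and in Z/nZ every nonzero, non-unit element is a zero-divisor). Scan a = 1, ..., 8 and keep those with gcd(a, 9) > 1:
  gcd(3, 9) = 3, gcd(6, 9) = 3.
All other a ∈ {1, ..., 8} have gcd(a, 9) = 1 and are units. So the nonzero zero-divisors are exactly the 2 values of a appearing in this scan.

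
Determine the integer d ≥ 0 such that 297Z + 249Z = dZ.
In the PID Z, (a, b) is generated by gcd(a, b). Compute gcd(297, 249) with the extended Euclidean algorithm, tracking rows (r, s, t) with s·297 + t·249 = r:
  row A: (297, 1, 0)   [1·297 + 0·249 = 297]
  row B: (249, 0, 1)   [0·297 + 1·249 = 249]
  297 = 1·249 + 48   → row C = row A − 1·row B = (48, 1, −1)   [check: 1·297 − 1·249 = 48]
  249 = 5·48 + 9   → row D = row B − 5·row C = (9, −5, 6)   [check: −5·297 + 6·249 = 9]
  48 = 5·9 + 3   → row E = row C − 5·row D = (3, 26, −31)   [check: 26·297 − 31·249 = 3]
  9 = 3·3 + 0   → remainder 0, stop. gcd = 3 (last nonzero row E).
So gcd(297, 249) = 3, with Bézout identity 26·297 − 31·249 = 3. Containment (⊇): the Bézout identity exhibits 3 as an element of (297, 249), giving (3) ⊆ (297, 249). Containment (⊆): since 3 | 297 and 3 | 249 (297 = 3·99, 249 = 3·83), every Z-linear combination of 297 and 249 is divisible by 3, so (297, 249) ⊆ (3). Therefore (297, 249) = (3), d = 3.

Final answer: (297, 249) = (3); d = 3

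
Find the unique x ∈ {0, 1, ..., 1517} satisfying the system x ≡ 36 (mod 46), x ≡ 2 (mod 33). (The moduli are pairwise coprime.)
x ≡ 266 (mod 1518); the representative in [0, 1518) is 266

The moduli 46, 33 are pairwise coprime, so by the CRT there is a unique solution mod 46·33 = 1518.
Solve by successive substitution. Start with x ≡ 36 (mod 46).
  Combine with x ≡ 2 (mod 33): write x = 36 + 46·t and require 36 + 46·t ≡ 2 (mod 33), i.e. 46·t ≡ 2 − 36 ≡ 32 (mod 33). Since 46^(−1) ≡ 28 (mod 33) (46 ≡ 13 (mod 33)), t ≡ 28·32 ≡ 5 (mod 33). So x ≡ 36 + 46·5 = 266 (mod 1518).
Unique solution in [0, 1518): x = 266.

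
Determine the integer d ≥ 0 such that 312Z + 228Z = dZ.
In the PID Z, (a, b) is generated by gcd(a, b). Compute gcd(312, 228) with the extended Euclidean algorithm, tracking rows (r, s, t) with s·312 + t·228 = r:
  row A: (312, 1, 0)   [1·312 + 0·228 = 312]
  row B: (228, 0, 1)   [0·312 + 1·228 = 228]
  312 = 1·228 + 84   → row C = row A − 1·row B = (84, 1, −1)   [check: 1·312 − 1·228 = 84]
  228 = 2·84 + 60   → row D = row B − 2·row C = (60, −2, 3)   [check: −2·312 + 3·228 = 60]
  84 = 1·60 + 24   → row E = row C − 1·row D = (24, 3, −4)   [check: 3·312 − 4·228 = 24]
  60 = 2·24 + 12   → row F = row D − 2·row E = (12, −8, 11)   [check: −8·312 + 11·228 = 12]
  24 = 2·12 + 0   → remainder 0, stop. gcd = 12 (last nonzero row F).
So gcd(312, 228) = 12, with Bézout identity −8·312 + 11·228 = 12. Containment (⊇): the Bézout identity exhibits 12 as an element of (312, 228), giving (12) ⊆ (312, 228). Containment (⊆): since 12 | 312 and 12 | 228 (312 = 12·26, 228 = 12·19), every Z-linear combination of 312 and 228 is divisible by 12, so (312, 228) ⊆ (12). Therefore (312, 228) = (12), d = 12.

Final answer: (312, 228) = (12); d = 12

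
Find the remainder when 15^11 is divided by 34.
9

Use repeated squaring. Binary(11) = 1011. Walk through the bits of the exponent 11 left-to-right: at each bit after the leading one, square the running value, then multiply by 15 if the bit is 1 (always reducing mod 34):
  bit 1 = 1 (leading): start with 15.
  bit 2 = 0: square 15^2 = 225 ≡ 21 (mod 34).
  bit 3 = 1: square 21^2 = 441 ≡ 33; bit is 1, so multiply 33·15 = 495 ≡ 19 (mod 34).
  bit 4 = 1: square 19^2 = 361 ≡ 21; bit is 1, so multiply 21·15 = 315 ≡ 9 (mod 34).
Final value: 15^11 ≡ 9 (mod 34).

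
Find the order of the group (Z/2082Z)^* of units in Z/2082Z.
|(Z/2082Z)^*| = 692

(Z/2082Z)^* consists of the classes a with gcd(a, 2082) = 1, so its order is φ(2082). φ is multiplicative, with φ(p^e) = p^e − p^(e−1). Factorise 2082 = 2 · 3 · 347. Then
  φ(2082) = (2 − 1) · (3 − 1) · (347 − 1) = 1 · 2 · 346 = 692.
Thus |(Z/2082Z)^*| = 692.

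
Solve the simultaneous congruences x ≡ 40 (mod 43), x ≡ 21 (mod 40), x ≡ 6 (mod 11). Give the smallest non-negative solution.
The moduli 43, 40, 11 are pairwise coprime, so by the CRT there is a unique solution mod 43·40·11 = 18920.
Solve by successive substitution. Start with x ≡ 40 (mod 43).
  Combine with x ≡ 21 (mod 40): write x = 40 + 43·t and require 40 + 43·t ≡ 21 (mod 40), i.e. 43·t ≡ 21 − 40 ≡ 21 (mod 40). Since 43^(−1) ≡ 27 (mod 40) (43 ≡ 3 (mod 40)), t ≡ 27·21 ≡ 7 (mod 40). So x ≡ 40 + 43·7 = 341 (mod 1720).
  Combine with x ≡ 6 (mod 11): write x = 341 + 1720·t and require 341 + 1720·t ≡ 6 (mod 11), i.e. 1720·t ≡ 6 − 341 ≡ 6 (mod 11). Since 1720^(−1) ≡ 3 (mod 11) (1720 ≡ 4 (mod 11)), t ≡ 3·6 ≡ 7 (mod 11). So x ≡ 341 + 1720·7 = 12381 (mod 18920).
Unique solution in [0, 18920): x = 12381.

Final answer: x ≡ 12381 (mod 18920); the representative in [0, 18920) is 12381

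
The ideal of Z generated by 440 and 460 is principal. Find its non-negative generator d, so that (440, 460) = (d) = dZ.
In the PID Z, (a, b) is generated by gcd(a, b). Compute gcd(460, 440) with the extended Euclidean algorithm, tracking rows (r, s, t) with s·460 + t·440 = r:
  row A: (460, 1, 0)   [1·460 + 0·440 = 460]
  row B: (440, 0, 1)   [0·460 + 1·440 = 440]
  460 = 1·440 + 20   → row C = row A − 1·row B = (20, 1, −1)   [check: 1·460 − 1·440 = 20]
  440 = 22·20 + 0   → remainder 0, stop. gcd = 20 (last nonzero row C).
So gcd(440, 460) = 20, with Bézout identity 1·460 − 1·440 = 20. Containment (⊇): the Bézout identity exhibits 20 as an element of (440, 460), giving (20) ⊆ (440, 460). Containment (⊆): since 20 | 440 and 20 | 460 (440 = 20·22, 460 = 20·23), every Z-linear combination of 440 and 460 is divisible by 20, so (440, 460) ⊆ (20). Therefore (440, 460) = (20), d = 20.

Final answer: (440, 460) = (20); d = 20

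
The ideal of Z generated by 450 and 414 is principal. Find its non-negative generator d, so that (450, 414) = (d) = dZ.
In the PID Z, (a, b) is generated by gcd(a, b). Compute gcd(450, 414) with the extended Euclidean algorithm, tracking rows (r, s, t) with s·450 + t·414 = r:
  row A: (450, 1, 0)   [1·450 + 0·414 = 450]
  row B: (414, 0, 1)   [0·450 + 1·414 = 414]
  450 = 1·414 + 36   → row C = row A − 1·row B = (36, 1, −1)   [check: 1·450 − 1·414 = 36]
  414 = 11·36 + 18   → row D = row B − 11·row C = (18, −11, 12)   [check: −11·450 + 12·414 = 18]
  36 = 2·18 + 0   → remainder 0, stop. gcd = 18 (last nonzero row D).
So gcd(450, 414) = 18, with Bézout identity −11·450 + 12·414 = 18. Containment (⊇): the Bézout identity exhibits 18 as an element of (450, 414), giving (18) ⊆ (450, 414). Containment (⊆): since 18 | 450 and 18 | 414 (450 = 18·25, 414 = 18·23), every Z-linear combination of 450 and 414 is divisible by 18, so (450, 414) ⊆ (18). Therefore (450, 414) = (18), d = 18.

Final answer: (450, 414) = (18); d = 18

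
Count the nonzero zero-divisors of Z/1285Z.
In Z/1285Z each nonzero element is either a unit (gcd with 1285 is 1) or a zero-divisor (gcd > 1). The number of units is φ(1285): factorise 1285 = 5 · 257, so φ(1285) = (5 − 1) · (257 − 1) = 4 · 256 = 1024. The nonzero elements number 1285 − 1 = 1284. Hence the nonzero zero-divisors number 1284 − 1024 = 260.

Final answer: Z/1285Z has 260 nonzero zero-divisors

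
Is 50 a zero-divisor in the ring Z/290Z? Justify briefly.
gcd(50, 290) = 10 > 1, so 50 is not a unit in Z/290Z. In Z/nZ every nonzero non-unit is a zero-divisor: explicitly, take b = 290/gcd = 29 ≠ 0 (mod 290); then 50·29 = 1450 = 5·290, i.e. 50·29 ≡ 0 (mod 290). So 50 is a zero-divisor.

Final answer: YES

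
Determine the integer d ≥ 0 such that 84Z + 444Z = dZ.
(84, 444) = (12); d = 12

In the PID Z, (a, b) is generated by gcd(a, b). Compute gcd(444, 84) with the extended Euclidean algorithm, tracking rows (r, s, t) with s·444 + t·84 = r:
  row A: (444, 1, 0)   [1·444 + 0·84 = 444]
  row B: (84, 0, 1)   [0·444 + 1·84 = 84]
  444 = 5·84 + 24   → row C = row A − 5·row B = (24, 1, −5)   [check: 1·444 − 5·84 = 24]
  84 = 3·24 + 12   → row D = row B − 3·row C = (12, −3, 16)   [check: −3·444 + 16·84 = 12]
  24 = 2·12 + 0   → remainder 0, stop. gcd = 12 (last nonzero row D).
So gcd(84, 444) = 12, with Bézout identity −3·444 + 16·84 = 12. Containment (⊇): the Bézout identity exhibits 12 as an element of (84, 444), giving (12) ⊆ (84, 444). Containment (⊆): since 12 | 84 and 12 | 444 (84 = 12·7, 444 = 12·37), every Z-linear combination of 84 and 444 is divisible by 12, so (84, 444) ⊆ (12). Therefore (84, 444) = (12), d = 12.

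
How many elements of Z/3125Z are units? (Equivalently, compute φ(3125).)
Z/3125Z has φ(3125) = 2500 units

An element a ∈ Z/3125Z is a unit iff gcd(a, 3125) = 1, so the number of units is φ(3125). φ is multiplicative, with φ(p^e) = p^e − p^(e−1). Factorise 3125 = 5^5. Then
  φ(3125) = (5^5 − 5^4) = 2500 = 2500.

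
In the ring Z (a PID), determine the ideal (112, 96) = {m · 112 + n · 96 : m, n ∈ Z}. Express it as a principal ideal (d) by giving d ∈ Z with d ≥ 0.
In the PID Z, (a, b) is generated by gcd(a, b). Compute gcd(112, 96) with the extended Euclidean algorithm, tracking rows (r, s, t) with s·112 + t·96 = r:
  row A: (112, 1, 0)   [1·112 + 0·96 = 112]
  row B: (96, 0, 1)   [0·112 + 1·96 = 96]
  112 = 1·96 + 16   → row C = row A − 1·row B = (16, 1, −1)   [check: 1·112 − 1·96 = 16]
  96 = 6·16 + 0   → remainder 0, stop. gcd = 16 (last nonzero row C).
So gcd(112, 96) = 16, with Bézout identity 1·112 − 1·96 = 16. Containment (⊇): the Bézout identity exhibits 16 as an element of (112, 96), giving (16) ⊆ (112, 96). Containment (⊆): since 16 | 112 and 16 | 96 (112 = 16·7, 96 = 16·6), every Z-linear combination of 112 and 96 is divisible by 16, so (112, 96) ⊆ (16). Therefore (112, 96) = (16), d = 16.

Final answer: (112, 96) = (16); d = 16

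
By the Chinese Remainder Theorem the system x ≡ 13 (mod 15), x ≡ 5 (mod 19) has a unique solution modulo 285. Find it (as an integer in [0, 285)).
x ≡ 43 (mod 285); the representative in [0, 285) is 43

The moduli 15, 19 are pairwise coprime, so by the CRT there is a unique solution mod 15·19 = 285.
Solve by successive substitution. Start with x ≡ 13 (mod 15).
  Combine with x ≡ 5 (mod 19): write x = 13 + 15·t and require 13 + 15·t ≡ 5 (mod 19), i.e. 15·t ≡ 5 − 13 ≡ 11 (mod 19). Since 15^(−1) ≡ 14 (mod 19), t ≡ 14·11 ≡ 2 (mod 19). So x ≡ 13 + 15·2 = 43 (mod 285).
Unique solution in [0, 285): x = 43.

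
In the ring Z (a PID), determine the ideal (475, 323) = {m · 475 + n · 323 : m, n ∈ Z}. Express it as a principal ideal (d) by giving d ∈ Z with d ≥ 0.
(475, 323) = (19); d = 19

In the PID Z, (a, b) is generated by gcd(a, b). Compute gcd(475, 323) with the extended Euclidean algorithm, tracking rows (r, s, t) with s·475 + t·323 = r:
  row A: (475, 1, 0)   [1·475 + 0·323 = 475]
  row B: (323, 0, 1)   [0·475 + 1·323 = 323]
  475 = 1·323 + 152   → row C = row A − 1·row B = (152, 1, −1)   [check: 1·475 − 1·323 = 152]
  323 = 2·152 + 19   → row D = row B − 2·row C = (19, −2, 3)   [check: −2·475 + 3·323 = 19]
  152 = 8·19 + 0   → remainder 0, stop. gcd = 19 (last nonzero row D).
So gcd(475, 323) = 19, with Bézout identity −2·475 + 3·323 = 19. Containment (⊇): the Bézout identity exhibits 19 as an element of (475, 323), giving (19) ⊆ (475, 323). Containment (⊆): since 19 | 475 and 19 | 323 (475 = 19·25, 323 = 19·17), every Z-linear combination of 475 and 323 is divisible by 19, so (475, 323) ⊆ (19). Therefore (475, 323) = (19), d = 19.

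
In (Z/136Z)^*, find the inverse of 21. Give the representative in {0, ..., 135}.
21^(−1) ≡ 13 (mod 136)

Apply the extended Euclidean algorithm to (136, 21), tracking rows (r, s, t) with s·136 + t·21 = r. Each division r_prev = q·r_cur + r_new produces the new row as (previous row) − q·(current row):
  row A: (136, 1, 0)   [1·136 + 0·21 = 136]
  row B: (21, 0, 1)   [0·136 + 1·21 = 21]
  136 = 6·21 + 10   → row C = row A − 6·row B = (10, 1, −6)   [check: 1·136 − 6·21 = 10]
  21 = 2·10 + 1   → row D = row B − 2·row C = (1, −2, 13)   [check: −2·136 + 13·21 = 1]
  10 = 10·1 + 0   → remainder 0, stop. gcd = 1 (last nonzero row D).
The gcd is 1, so 21 is invertible mod 136. The last nonzero row gives −2·136 + 13·21 = 1, so t = 13. So 21^(−1) ≡ 13 (mod 136). Verify: 21 · 13 = 273 ≡ 1 (mod 136). ✓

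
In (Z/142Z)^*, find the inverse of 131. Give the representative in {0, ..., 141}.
Apply the extended Euclidean algorithm to (142, 131), tracking rows (r, s, t) with s·142 + t·131 = r. Each division r_prev = q·r_cur + r_new produces the new row as (previous row) − q·(current row):
  row A: (142, 1, 0)   [1·142 + 0·131 = 142]
  row B: (131, 0, 1)   [0·142 + 1·131 = 131]
  142 = 1·131 + 11   → row C = row A − 1·row B = (11, 1, −1)   [check: 1·142 − 1·131 = 11]
  131 = 11·11 + 10   → row D = row B − 11·row C = (10, −11, 12)   [check: −11·142 + 12·131 = 10]
  11 = 1·10 + 1   → row E = row C − 1·row D = (1, 12, −13)   [check: 12·142 − 13·131 = 1]
  10 = 10·1 + 0   → remainder 0, stop. gcd = 1 (last nonzero row E).
The gcd is 1, so 131 is invertible mod 142. The last nonzero row gives 12·142 − 13·131 = 1, so t = −13. So 131^(−1) ≡ −13 ≡ 129 (mod 142). Verify: 131 · 129 = 16899 ≡ 1 (mod 142). ✓

Final answer: 131^(−1) ≡ 129 (mod 142)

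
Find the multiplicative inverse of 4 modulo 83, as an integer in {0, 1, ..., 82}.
4^(−1) ≡ 21 (mod 83)

Apply the extended Euclidean algorithm to (83, 4), tracking rows (r, s, t) with s·83 + t·4 = r. Each division r_prev = q·r_cur + r_new produces the new row as (previous row) − q·(current row):
  row A: (83, 1, 0)   [1·83 + 0·4 = 83]
  row B: (4, 0, 1)   [0·83 + 1·4 = 4]
  83 = 20·4 + 3   → row C = row A − 20·row B = (3, 1, −20)   [check: 1·83 − 20·4 = 3]
  4 = 1·3 + 1   → row D = row B − 1·row C = (1, −1, 21)   [check: −1·83 + 21·4 = 1]
  3 = 3·1 + 0   → remainder 0, stop. gcd = 1 (last nonzero row D).
The gcd is 1, so 4 is invertible mod 83. The last nonzero row gives −1·83 + 21·4 = 1, so t = 21. So 4^(−1) ≡ 21 (mod 83). Verify: 4 · 21 = 84 ≡ 1 (mod 83). ✓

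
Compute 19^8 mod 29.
25

Use repeated squaring. Binary(8) = 1000. Walk through the bits of the exponent 8 left-to-right: at each bit after the leading one, square the running value, then multiply by 19 if the bit is 1 (always reducing mod 29):
  bit 1 = 1 (leading): start with 19.
  bit 2 = 0: square 19^2 = 361 ≡ 13 (mod 29).
  bit 3 = 0: square 13^2 = 169 ≡ 24 (mod 29).
  bit 4 = 0: square 24^2 = 576 ≡ 25 (mod 29).
Final value: 19^8 ≡ 25 (mod 29).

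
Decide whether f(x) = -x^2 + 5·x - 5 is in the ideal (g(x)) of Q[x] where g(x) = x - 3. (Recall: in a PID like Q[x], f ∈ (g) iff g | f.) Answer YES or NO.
NO

In Q[x] the ideal (g) consists of all multiples of g, so f ∈ (g) iff g | f, i.e. iff the remainder of f on division by g is 0. Divide f by g (g is monic, so eliminate the leading term of the running remainder at each step):
  leading term -x^2: subtract (-x)·g(x) = -x^2 + 3·x, leaving 2·x - 5
  leading term 2·x: subtract (2)·g(x) = 2·x - 6, leaving 1
The remainder r(x) = 1 ≠ 0 (and deg r < deg g), so g ∤ f, i.e. f ∉ (g).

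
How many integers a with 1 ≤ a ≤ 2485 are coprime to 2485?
The number of a ∈ {1, ..., 2485} with gcd(a, 2485) = 1 is by definition Euler's totient φ(2485). φ is multiplicative, with φ(p^e) = p^e − p^(e−1). Factorise 2485 = 5 · 7 · 71. Then
  φ(2485) = (5 − 1) · (7 − 1) · (71 − 1) = 4 · 6 · 70 = 1680.
So there are 1680 such integers.

Final answer: 1680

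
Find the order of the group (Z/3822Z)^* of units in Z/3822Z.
(Z/3822Z)^* consists of the classes a with gcd(a, 3822) = 1, so its order is φ(3822). φ is multiplicative, with φ(p^e) = p^e − p^(e−1). Factorise 3822 = 2 · 3 · 7^2 · 13. Then
  φ(3822) = (2 − 1) · (3 − 1) · (7^2 − 7^1) · (13 − 1) = 1 · 2 · 42 · 12 = 1008.
Thus |(Z/3822Z)^*| = 1008.

Final answer: |(Z/3822Z)^*| = 1008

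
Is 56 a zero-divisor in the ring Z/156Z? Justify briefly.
gcd(56, 156) = 4 > 1, so 56 is not a unit in Z/156Z. In Z/nZ every nonzero non-unit is a zero-divisor: explicitly, take b = 156/gcd = 39 ≠ 0 (mod 156); then 56·39 = 2184 = 14·156, i.e. 56·39 ≡ 0 (mod 156). So 56 is a zero-divisor.

Final answer: YES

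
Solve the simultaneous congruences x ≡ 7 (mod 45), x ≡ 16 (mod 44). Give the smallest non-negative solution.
x ≡ 412 (mod 1980); the representative in [0, 1980) is 412

The moduli 45, 44 are pairwise coprime, so by the CRT there is a unique solution mod 45·44 = 1980.
Solve by successive substitution. Start with x ≡ 7 (mod 45).
  Combine with x ≡ 16 (mod 44): write x = 7 + 45·t and require 7 + 45·t ≡ 16 (mod 44), i.e. 45·t ≡ 16 − 7 ≡ 9 (mod 44). Since 45^(−1) ≡ 1 (mod 44) (45 ≡ 1 (mod 44)), t ≡ 1·9 ≡ 9 (mod 44). So x ≡ 7 + 45·9 = 412 (mod 1980).
Unique solution in [0, 1980): x = 412.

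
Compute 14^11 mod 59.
54

Use repeated squaring. Binary(11) = 1011. Walk through the bits of the exponent 11 left-to-right: at each bit after the leading one, square the running value, then multiply by 14 if the bit is 1 (always reducing mod 59):
  bit 1 = 1 (leading): start with 14.
  bit 2 = 0: square 14^2 = 196 ≡ 19 (mod 59).
  bit 3 = 1: square 19^2 = 361 ≡ 7; bit is 1, so multiply 7·14 = 98 ≡ 39 (mod 59).
  bit 4 = 1: square 39^2 = 1521 ≡ 46; bit is 1, so multiply 46·14 = 644 ≡ 54 (mod 59).
Final value: 14^11 ≡ 54 (mod 59).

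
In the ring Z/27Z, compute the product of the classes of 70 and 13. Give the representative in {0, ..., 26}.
19

Reduce the factors first: 70 ≡ 16 (mod 27), so 70 · 13 ≡ 16 · 13 (mod 27). 16 · 13 = 208. Dividing by 27: 208 = 7·27 + 19. So (70 · 13) mod 27 = 19.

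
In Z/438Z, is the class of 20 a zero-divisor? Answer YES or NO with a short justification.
gcd(20, 438) = 2 > 1, so 20 is not a unit in Z/438Z. In Z/nZ every nonzero non-unit is a zero-divisor: explicitly, take b = 438/gcd = 219 ≠ 0 (mod 438); then 20·219 = 4380 = 10·438, i.e. 20·219 ≡ 0 (mod 438). So 20 is a zero-divisor.

Final answer: YES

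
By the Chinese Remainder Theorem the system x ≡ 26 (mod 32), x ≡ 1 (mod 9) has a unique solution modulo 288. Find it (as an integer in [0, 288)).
x ≡ 154 (mod 288); the representative in [0, 288) is 154

The moduli 32, 9 are pairwise coprime, so by the CRT there is a unique solution mod 32·9 = 288.
Solve by successive substitution. Start with x ≡ 26 (mod 32).
  Combine with x ≡ 1 (mod 9): write x = 26 + 32·t and require 26 + 32·t ≡ 1 (mod 9), i.e. 32·t ≡ 1 − 26 ≡ 2 (mod 9). Since 32^(−1) ≡ 2 (mod 9) (32 ≡ 5 (mod 9)), t ≡ 2·2 ≡ 4 (mod 9). So x ≡ 26 + 32·4 = 154 (mod 288).
Unique solution in [0, 288): x = 154.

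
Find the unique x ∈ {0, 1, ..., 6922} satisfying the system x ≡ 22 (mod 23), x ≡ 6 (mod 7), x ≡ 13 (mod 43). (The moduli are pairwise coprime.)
The moduli 23, 7, 43 are pairwise coprime, so by the CRT there is a unique solution mod 23·7·43 = 6923.
Solve by successive substitution. Start with x ≡ 22 (mod 23).
  Combine with x ≡ 6 (mod 7): write x = 22 + 23·t and require 22 + 23·t ≡ 6 (mod 7), i.e. 23·t ≡ 6 − 22 ≡ 5 (mod 7). Since 23^(−1) ≡ 4 (mod 7) (23 ≡ 2 (mod 7)), t ≡ 4·5 ≡ 6 (mod 7). So x ≡ 22 + 23·6 = 160 (mod 161).
  Combine with x ≡ 13 (mod 43): write x = 160 + 161·t and require 160 + 161·t ≡ 13 (mod 43), i.e. 161·t ≡ 13 − 160 ≡ 25 (mod 43). Since 161^(−1) ≡ 39 (mod 43) (161 ≡ 32 (mod 43)), t ≡ 39·25 ≡ 29 (mod 43). So x ≡ 160 + 161·29 = 4829 (mod 6923).
Unique solution in [0, 6923): x = 4829.

Final answer: x ≡ 4829 (mod 6923); the representative in [0, 6923) is 4829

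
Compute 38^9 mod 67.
66

Use repeated squaring. Binary(9) = 1001. Walk through the bits of the exponent 9 left-to-right: at each bit after the leading one, square the running value, then multiply by 38 if the bit is 1 (always reducing mod 67):
  bit 1 = 1 (leading): start with 38.
  bit 2 = 0: square 38^2 = 1444 ≡ 37 (mod 67).
  bit 3 = 0: square 37^2 = 1369 ≡ 29 (mod 67).
  bit 4 = 1: square 29^2 = 841 ≡ 37; bit is 1, so multiply 37·38 = 1406 ≡ 66 (mod 67).
Final value: 38^9 ≡ 66 (mod 67).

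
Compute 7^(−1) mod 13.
Apply the extended Euclidean algorithm to (13, 7), tracking rows (r, s, t) with s·13 + t·7 = r. Each division r_prev = q·r_cur + r_new produces the new row as (previous row) − q·(current row):
  row A: (13, 1, 0)   [1·13 + 0·7 = 13]
  row B: (7, 0, 1)   [0·13 + 1·7 = 7]
  13 = 1·7 + 6   → row C = row A − 1·row B = (6, 1, −1)   [check: 1·13 − 1·7 = 6]
  7 = 1·6 + 1   → row D = row B − 1·row C = (1, −1, 2)   [check: −1·13 + 2·7 = 1]
  6 = 6·1 + 0   → remainder 0, stop. gcd = 1 (last nonzero row D).
The gcd is 1, so 7 is invertible mod 13. The last nonzero row gives −1·13 + 2·7 = 1, so t = 2. So 7^(−1) ≡ 2 (mod 13). Verify: 7 · 2 = 14 ≡ 1 (mod 13). ✓

Final answer: 7^(−1) ≡ 2 (mod 13)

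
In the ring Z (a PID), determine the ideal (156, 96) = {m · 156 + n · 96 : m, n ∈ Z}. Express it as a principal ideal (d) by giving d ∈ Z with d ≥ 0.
In the PID Z, (a, b) is generated by gcd(a, b). Compute gcd(156, 96) with the extended Euclidean algorithm, tracking rows (r, s, t) with s·156 + t·96 = r:
  row A: (156, 1, 0)   [1·156 + 0·96 = 156]
  row B: (96, 0, 1)   [0·156 + 1·96 = 96]
  156 = 1·96 + 60   → row C = row A − 1·row B = (60, 1, −1)   [check: 1·156 − 1·96 = 60]
  96 = 1·60 + 36   → row D = row B − 1·row C = (36, −1, 2)   [check: −1·156 + 2·96 = 36]
  60 = 1·36 + 24   → row E = row C − 1·row D = (24, 2, −3)   [check: 2·156 − 3·96 = 24]
  36 = 1·24 + 12   → row F = row D − 1·row E = (12, −3, 5)   [check: −3·156 + 5·96 = 12]
  24 = 2·12 + 0   → remainder 0, stop. gcd = 12 (last nonzero row F).
So gcd(156, 96) = 12, with Bézout identity −3·156 + 5·96 = 12. Containment (⊇): the Bézout identity exhibits 12 as an element of (156, 96), giving (12) ⊆ (156, 96). Containment (⊆): since 12 | 156 and 12 | 96 (156 = 12·13, 96 = 12·8), every Z-linear combination of 156 and 96 is divisible by 12, so (156, 96) ⊆ (12). Therefore (156, 96) = (12), d = 12.

Final answer: (156, 96) = (12); d = 12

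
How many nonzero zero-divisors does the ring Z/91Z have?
In Z/91Z each nonzero element is either a unit (gcd with 91 is 1) or a zero-divisor (gcd > 1). The number of units is φ(91): factorise 91 = 7 · 13, so φ(91) = (7 − 1) · (13 − 1) = 6 · 12 = 72. The nonzero elements number 91 − 1 = 90. Hence the nonzero zero-divisors number 90 − 72 = 18.

Final answer: Z/91Z has 18 nonzero zero-divisors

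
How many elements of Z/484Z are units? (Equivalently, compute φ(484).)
Z/484Z has φ(484) = 220 units

An element a ∈ Z/484Z is a unit iff gcd(a, 484) = 1, so the number of units is φ(484). φ is multiplicative, with φ(p^e) = p^e − p^(e−1). Factorise 484 = 2^2 · 11^2. Then
  φ(484) = (2^2 − 2^1) · (11^2 − 11^1) = 2 · 110 = 220.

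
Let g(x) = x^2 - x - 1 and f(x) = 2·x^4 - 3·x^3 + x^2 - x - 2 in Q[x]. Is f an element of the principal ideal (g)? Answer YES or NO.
YES

In Q[x] the ideal (g) consists of all multiples of g, so f ∈ (g) iff g | f, i.e. iff the remainder of f on division by g is 0. Divide f by g (g is monic, so eliminate the leading term of the running remainder at each step):
  leading term 2·x^4: subtract (2·x^2)·g(x) = 2·x^4 - 2·x^3 - 2·x^2, leaving -x^3 + 3·x^2 - x - 2
  leading term -x^3: subtract (-x)·g(x) = -x^3 + x^2 + x, leaving 2·x^2 - 2·x - 2
  leading term 2·x^2: subtract (2)·g(x) = 2·x^2 - 2·x - 2, leaving 0
The remainder is 0, so f(x) = g(x) · h(x) with h(x) = 2·x^2 - x + 2. Hence g | f, i.e. f ∈ (g).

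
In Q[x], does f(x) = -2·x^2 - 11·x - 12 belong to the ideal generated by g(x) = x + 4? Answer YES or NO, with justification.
In Q[x] the ideal (g) consists of all multiples of g, so f ∈ (g) iff g | f, i.e. iff the remainder of f on division by g is 0. Divide f by g (g is monic, so eliminate the leading term of the running remainder at each step):
  leading term -2·x^2: subtract (-2·x)·g(x) = -2·x^2 - 8·x, leaving -3·x - 12
  leading term -3·x: subtract (-3)·g(x) = -3·x - 12, leaving 0
The remainder is 0, so f(x) = g(x) · h(x) with h(x) = -2·x - 3. Hence g | f, i.e. f ∈ (g).

Final answer: YES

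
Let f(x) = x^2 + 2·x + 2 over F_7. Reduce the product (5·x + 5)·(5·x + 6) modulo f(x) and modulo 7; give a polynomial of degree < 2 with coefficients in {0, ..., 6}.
Multiply as integer polynomials: a · b = 25·x^2 + 55·x + 30. Reducing coefficients mod 7: a · b ≡ 4·x^2 + 6·x + 2. Now divide by f(x) = x^2 + 2·x + 2 in F_7[x], eliminating the leading term at each step:
  leading term 4·x^2: subtract (4)·f(x) = 4·x^2 + x + 1, leaving 5·x + 1 (coefficients mod 7)
The degree is now < 2, so this is the remainder. Hence a · b ≡ 5·x + 1 in F_7[x]/(f).

Final answer: a · b ≡ 5·x + 1 (mod f(x))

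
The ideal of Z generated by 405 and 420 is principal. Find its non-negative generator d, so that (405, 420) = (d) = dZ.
(405, 420) = (15); d = 15

In the PID Z, (a, b) is generated by gcd(a, b). Compute gcd(420, 405) with the extended Euclidean algorithm, tracking rows (r, s, t) with s·420 + t·405 = r:
  row A: (420, 1, 0)   [1·420 + 0·405 = 420]
  row B: (405, 0, 1)   [0·420 + 1·405 = 405]
  420 = 1·405 + 15   → row C = row A − 1·row B = (15, 1, −1)   [check: 1·420 − 1·405 = 15]
  405 = 27·15 + 0   → remainder 0, stop. gcd = 15 (last nonzero row C).
So gcd(405, 420) = 15, with Bézout identity 1·420 − 1·405 = 15. Containment (⊇): the Bézout identity exhibits 15 as an element of (405, 420), giving (15) ⊆ (405, 420). Containment (⊆): since 15 | 405 and 15 | 420 (405 = 15·27, 420 = 15·28), every Z-linear combination of 405 and 420 is divisible by 15, so (405, 420) ⊆ (15). Therefore (405, 420) = (15), d = 15.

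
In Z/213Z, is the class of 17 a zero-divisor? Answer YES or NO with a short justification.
NO

gcd(17, 213) = 1, so 17 is a unit in Z/213Z (it has a multiplicative inverse). A unit cannot be a zero-divisor: if 17·b ≡ 0 then multiplying both sides by 17^(−1) gives b ≡ 0. So 17 is not a zero-divisor.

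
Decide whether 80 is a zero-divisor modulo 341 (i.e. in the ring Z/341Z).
gcd(80, 341) = 1, so 80 is a unit in Z/341Z (it has a multiplicative inverse). A unit cannot be a zero-divisor: if 80·b ≡ 0 then multiplying both sides by 80^(−1) gives b ≡ 0. So 80 is not a zero-divisor.

Final answer: NO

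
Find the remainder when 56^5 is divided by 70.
Use repeated squaring. Binary(5) = 101. Walk through the bits of the exponent 5 left-to-right: at each bit after the leading one, square the running value, then multiply by 56 if the bit is 1 (always reducing mod 70):
  bit 1 = 1 (leading): start with 56.
  bit 2 = 0: square 56^2 = 3136 ≡ 56 (mod 70).
  bit 3 = 1: square 56^2 = 3136 ≡ 56; bit is 1, so multiply 56·56 = 3136 ≡ 56 (mod 70).
Final value: 56^5 ≡ 56 (mod 70).

Final answer: 56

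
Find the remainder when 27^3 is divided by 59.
36

Use repeated squaring. Binary(3) = 11. Walk through the bits of the exponent 3 left-to-right: at each bit after the leading one, square the running value, then multiply by 27 if the bit is 1 (always reducing mod 59):
  bit 1 = 1 (leading): start with 27.
  bit 2 = 1: square 27^2 = 729 ≡ 21; bit is 1, so multiply 21·27 = 567 ≡ 36 (mod 59).
Final value: 27^3 ≡ 36 (mod 59).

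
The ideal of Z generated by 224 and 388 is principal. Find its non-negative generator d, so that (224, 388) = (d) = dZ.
In the PID Z, (a, b) is generated by gcd(a, b). Compute gcd(388, 224) with the extended Euclidean algorithm, tracking rows (r, s, t) with s·388 + t·224 = r:
  row A: (388, 1, 0)   [1·388 + 0·224 = 388]
  row B: (224, 0, 1)   [0·388 + 1·224 = 224]
  388 = 1·224 + 164   → row C = row A − 1·row B = (164, 1, −1)   [check: 1·388 − 1·224 = 164]
  224 = 1·164 + 60   → row D = row B − 1·row C = (60, −1, 2)   [check: −1·388 + 2·224 = 60]
  164 = 2·60 + 44   → row E = row C − 2·row D = (44, 3, −5)   [check: 3·388 − 5·224 = 44]
  60 = 1·44 + 16   → row F = row D − 1·row E = (16, −4, 7)   [check: −4·388 + 7·224 = 16]
  44 = 2·16 + 12   → row G = row E − 2·row F = (12, 11, −19)   [check: 11·388 − 19·224 = 12]
  16 = 1·12 + 4   → row H = row F − 1·row G = (4, −15, 26)   [check: −15·388 + 26·224 = 4]
  12 = 3·4 + 0   → remainder 0, stop. gcd = 4 (last nonzero row H).
So gcd(224, 388) = 4, with Bézout identity −15·388 + 26·224 = 4. Containment (⊇): the Bézout identity exhibits 4 as an element of (224, 388), giving (4) ⊆ (224, 388). Containment (⊆): since 4 | 224 and 4 | 388 (224 = 4·56, 388 = 4·97), every Z-linear combination of 224 and 388 is divisible by 4, so (224, 388) ⊆ (4). Therefore (224, 388) = (4), d = 4.

Final answer: (224, 388) = (4); d = 4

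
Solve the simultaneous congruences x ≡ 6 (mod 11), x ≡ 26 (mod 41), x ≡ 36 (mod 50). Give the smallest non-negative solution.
x ≡ 16836 (mod 22550); the representative in [0, 22550) is 16836

The moduli 11, 41, 50 are pairwise coprime, so by the CRT there is a unique solution mod 11·41·50 = 22550.
Solve by successive substitution. Start with x ≡ 6 (mod 11).
  Combine with x ≡ 26 (mod 41): write x = 6 + 11·t and require 6 + 11·t ≡ 26 (mod 41), i.e. 11·t ≡ 26 − 6 ≡ 20 (mod 41). Since 11^(−1) ≡ 15 (mod 41), t ≡ 15·20 ≡ 13 (mod 41). So x ≡ 6 + 11·13 = 149 (mod 451).
  Combine with x ≡ 36 (mod 50): write x = 149 + 451·t and require 149 + 451·t ≡ 36 (mod 50), i.e. 451·t ≡ 36 − 149 ≡ 37 (mod 50). Since 451^(−1) ≡ 1 (mod 50) (451 ≡ 1 (mod 50)), t ≡ 1·37 ≡ 37 (mod 50). So x ≡ 149 + 451·37 = 16836 (mod 22550).
Unique solution in [0, 22550): x = 16836.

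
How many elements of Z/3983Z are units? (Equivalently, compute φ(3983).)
Z/3983Z has φ(3983) = 3408 units

An element a ∈ Z/3983Z is a unit iff gcd(a, 3983) = 1, so the number of units is φ(3983). φ is multiplicative, with φ(p^e) = p^e − p^(e−1). Factorise 3983 = 7 · 569. Then
  φ(3983) = (7 − 1) · (569 − 1) = 6 · 568 = 3408.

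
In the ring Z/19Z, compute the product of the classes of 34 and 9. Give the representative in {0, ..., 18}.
2

Reduce the factors first: 34 ≡ 15 (mod 19), so 34 · 9 ≡ 15 · 9 (mod 19). 15 · 9 = 135. Dividing by 19: 135 = 7·19 + 2. So (34 · 9) mod 19 = 2.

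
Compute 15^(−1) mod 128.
Apply the extended Euclidean algorithm to (128, 15), tracking rows (r, s, t) with s·128 + t·15 = r. Each division r_prev = q·r_cur + r_new produces the new row as (previous row) − q·(current row):
  row A: (128, 1, 0)   [1·128 + 0·15 = 128]
  row B: (15, 0, 1)   [0·128 + 1·15 = 15]
  128 = 8·15 + 8   → row C = row A − 8·row B = (8, 1, −8)   [check: 1·128 − 8·15 = 8]
  15 = 1·8 + 7   → row D = row B − 1·row C = (7, −1, 9)   [check: −1·128 + 9·15 = 7]
  8 = 1·7 + 1   → row E = row C − 1·row D = (1, 2, −17)   [check: 2·128 − 17·15 = 1]
  7 = 7·1 + 0   → remainder 0, stop. gcd = 1 (last nonzero row E).
The gcd is 1, so 15 is invertible mod 128. The last nonzero row gives 2·128 − 17·15 = 1, so t = −17. So 15^(−1) ≡ −17 ≡ 111 (mod 128). Verify: 15 · 111 = 1665 ≡ 1 (mod 128). ✓

Final answer: 15^(−1) ≡ 111 (mod 128)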